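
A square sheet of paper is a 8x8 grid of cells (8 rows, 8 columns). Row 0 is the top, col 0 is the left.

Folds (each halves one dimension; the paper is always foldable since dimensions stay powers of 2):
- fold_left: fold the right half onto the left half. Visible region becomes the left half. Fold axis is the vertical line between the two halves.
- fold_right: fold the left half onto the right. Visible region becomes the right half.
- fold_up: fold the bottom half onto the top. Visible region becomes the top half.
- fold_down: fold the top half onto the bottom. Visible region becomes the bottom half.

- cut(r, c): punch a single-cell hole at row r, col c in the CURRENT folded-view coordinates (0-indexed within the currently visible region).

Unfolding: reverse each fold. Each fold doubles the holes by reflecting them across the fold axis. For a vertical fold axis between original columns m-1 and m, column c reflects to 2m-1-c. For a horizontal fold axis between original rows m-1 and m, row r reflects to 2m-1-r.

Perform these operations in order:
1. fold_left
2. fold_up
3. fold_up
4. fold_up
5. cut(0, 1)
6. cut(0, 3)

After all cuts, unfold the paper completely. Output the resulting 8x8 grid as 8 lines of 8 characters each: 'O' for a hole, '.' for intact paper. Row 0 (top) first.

Answer: .O.OO.O.
.O.OO.O.
.O.OO.O.
.O.OO.O.
.O.OO.O.
.O.OO.O.
.O.OO.O.
.O.OO.O.

Derivation:
Op 1 fold_left: fold axis v@4; visible region now rows[0,8) x cols[0,4) = 8x4
Op 2 fold_up: fold axis h@4; visible region now rows[0,4) x cols[0,4) = 4x4
Op 3 fold_up: fold axis h@2; visible region now rows[0,2) x cols[0,4) = 2x4
Op 4 fold_up: fold axis h@1; visible region now rows[0,1) x cols[0,4) = 1x4
Op 5 cut(0, 1): punch at orig (0,1); cuts so far [(0, 1)]; region rows[0,1) x cols[0,4) = 1x4
Op 6 cut(0, 3): punch at orig (0,3); cuts so far [(0, 1), (0, 3)]; region rows[0,1) x cols[0,4) = 1x4
Unfold 1 (reflect across h@1): 4 holes -> [(0, 1), (0, 3), (1, 1), (1, 3)]
Unfold 2 (reflect across h@2): 8 holes -> [(0, 1), (0, 3), (1, 1), (1, 3), (2, 1), (2, 3), (3, 1), (3, 3)]
Unfold 3 (reflect across h@4): 16 holes -> [(0, 1), (0, 3), (1, 1), (1, 3), (2, 1), (2, 3), (3, 1), (3, 3), (4, 1), (4, 3), (5, 1), (5, 3), (6, 1), (6, 3), (7, 1), (7, 3)]
Unfold 4 (reflect across v@4): 32 holes -> [(0, 1), (0, 3), (0, 4), (0, 6), (1, 1), (1, 3), (1, 4), (1, 6), (2, 1), (2, 3), (2, 4), (2, 6), (3, 1), (3, 3), (3, 4), (3, 6), (4, 1), (4, 3), (4, 4), (4, 6), (5, 1), (5, 3), (5, 4), (5, 6), (6, 1), (6, 3), (6, 4), (6, 6), (7, 1), (7, 3), (7, 4), (7, 6)]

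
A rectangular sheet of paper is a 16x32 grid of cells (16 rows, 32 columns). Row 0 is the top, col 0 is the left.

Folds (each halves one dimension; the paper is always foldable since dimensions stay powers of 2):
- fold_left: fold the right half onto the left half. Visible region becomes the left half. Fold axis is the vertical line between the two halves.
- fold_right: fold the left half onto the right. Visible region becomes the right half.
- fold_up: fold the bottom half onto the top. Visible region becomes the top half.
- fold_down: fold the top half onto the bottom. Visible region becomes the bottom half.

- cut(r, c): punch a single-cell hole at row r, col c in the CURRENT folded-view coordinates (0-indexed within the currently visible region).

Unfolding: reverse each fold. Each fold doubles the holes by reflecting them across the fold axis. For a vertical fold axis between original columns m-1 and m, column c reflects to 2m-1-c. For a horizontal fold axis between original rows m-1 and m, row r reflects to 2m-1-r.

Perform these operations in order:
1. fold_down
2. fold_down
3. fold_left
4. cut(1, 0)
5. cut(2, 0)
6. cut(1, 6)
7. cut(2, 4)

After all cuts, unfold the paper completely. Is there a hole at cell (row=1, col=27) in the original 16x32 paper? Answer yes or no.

Answer: yes

Derivation:
Op 1 fold_down: fold axis h@8; visible region now rows[8,16) x cols[0,32) = 8x32
Op 2 fold_down: fold axis h@12; visible region now rows[12,16) x cols[0,32) = 4x32
Op 3 fold_left: fold axis v@16; visible region now rows[12,16) x cols[0,16) = 4x16
Op 4 cut(1, 0): punch at orig (13,0); cuts so far [(13, 0)]; region rows[12,16) x cols[0,16) = 4x16
Op 5 cut(2, 0): punch at orig (14,0); cuts so far [(13, 0), (14, 0)]; region rows[12,16) x cols[0,16) = 4x16
Op 6 cut(1, 6): punch at orig (13,6); cuts so far [(13, 0), (13, 6), (14, 0)]; region rows[12,16) x cols[0,16) = 4x16
Op 7 cut(2, 4): punch at orig (14,4); cuts so far [(13, 0), (13, 6), (14, 0), (14, 4)]; region rows[12,16) x cols[0,16) = 4x16
Unfold 1 (reflect across v@16): 8 holes -> [(13, 0), (13, 6), (13, 25), (13, 31), (14, 0), (14, 4), (14, 27), (14, 31)]
Unfold 2 (reflect across h@12): 16 holes -> [(9, 0), (9, 4), (9, 27), (9, 31), (10, 0), (10, 6), (10, 25), (10, 31), (13, 0), (13, 6), (13, 25), (13, 31), (14, 0), (14, 4), (14, 27), (14, 31)]
Unfold 3 (reflect across h@8): 32 holes -> [(1, 0), (1, 4), (1, 27), (1, 31), (2, 0), (2, 6), (2, 25), (2, 31), (5, 0), (5, 6), (5, 25), (5, 31), (6, 0), (6, 4), (6, 27), (6, 31), (9, 0), (9, 4), (9, 27), (9, 31), (10, 0), (10, 6), (10, 25), (10, 31), (13, 0), (13, 6), (13, 25), (13, 31), (14, 0), (14, 4), (14, 27), (14, 31)]
Holes: [(1, 0), (1, 4), (1, 27), (1, 31), (2, 0), (2, 6), (2, 25), (2, 31), (5, 0), (5, 6), (5, 25), (5, 31), (6, 0), (6, 4), (6, 27), (6, 31), (9, 0), (9, 4), (9, 27), (9, 31), (10, 0), (10, 6), (10, 25), (10, 31), (13, 0), (13, 6), (13, 25), (13, 31), (14, 0), (14, 4), (14, 27), (14, 31)]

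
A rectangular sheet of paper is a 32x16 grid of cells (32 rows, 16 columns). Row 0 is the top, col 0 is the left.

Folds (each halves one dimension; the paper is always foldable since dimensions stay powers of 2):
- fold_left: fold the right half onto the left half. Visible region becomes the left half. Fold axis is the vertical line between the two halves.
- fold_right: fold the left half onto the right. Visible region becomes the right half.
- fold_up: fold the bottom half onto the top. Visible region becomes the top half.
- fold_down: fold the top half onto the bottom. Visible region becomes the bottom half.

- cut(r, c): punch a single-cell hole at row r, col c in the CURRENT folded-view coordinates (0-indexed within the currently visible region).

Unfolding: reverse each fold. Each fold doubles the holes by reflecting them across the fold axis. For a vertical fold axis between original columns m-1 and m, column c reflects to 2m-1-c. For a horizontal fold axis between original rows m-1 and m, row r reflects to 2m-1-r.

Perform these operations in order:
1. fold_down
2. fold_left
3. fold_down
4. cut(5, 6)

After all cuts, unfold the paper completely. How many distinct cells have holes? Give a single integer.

Answer: 8

Derivation:
Op 1 fold_down: fold axis h@16; visible region now rows[16,32) x cols[0,16) = 16x16
Op 2 fold_left: fold axis v@8; visible region now rows[16,32) x cols[0,8) = 16x8
Op 3 fold_down: fold axis h@24; visible region now rows[24,32) x cols[0,8) = 8x8
Op 4 cut(5, 6): punch at orig (29,6); cuts so far [(29, 6)]; region rows[24,32) x cols[0,8) = 8x8
Unfold 1 (reflect across h@24): 2 holes -> [(18, 6), (29, 6)]
Unfold 2 (reflect across v@8): 4 holes -> [(18, 6), (18, 9), (29, 6), (29, 9)]
Unfold 3 (reflect across h@16): 8 holes -> [(2, 6), (2, 9), (13, 6), (13, 9), (18, 6), (18, 9), (29, 6), (29, 9)]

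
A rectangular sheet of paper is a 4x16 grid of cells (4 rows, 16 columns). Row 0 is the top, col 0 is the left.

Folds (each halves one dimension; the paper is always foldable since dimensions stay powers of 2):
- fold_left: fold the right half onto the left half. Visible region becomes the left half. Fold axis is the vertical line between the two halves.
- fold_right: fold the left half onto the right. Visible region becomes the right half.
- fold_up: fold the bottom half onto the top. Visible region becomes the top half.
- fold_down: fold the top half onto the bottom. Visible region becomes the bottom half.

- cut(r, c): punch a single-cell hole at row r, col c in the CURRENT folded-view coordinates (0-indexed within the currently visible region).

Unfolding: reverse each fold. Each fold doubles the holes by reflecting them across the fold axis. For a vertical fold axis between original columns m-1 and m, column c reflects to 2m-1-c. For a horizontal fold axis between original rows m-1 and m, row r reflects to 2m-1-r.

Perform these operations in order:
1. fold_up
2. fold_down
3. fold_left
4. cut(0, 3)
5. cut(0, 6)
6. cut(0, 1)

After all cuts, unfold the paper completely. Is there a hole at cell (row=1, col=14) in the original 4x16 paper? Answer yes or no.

Op 1 fold_up: fold axis h@2; visible region now rows[0,2) x cols[0,16) = 2x16
Op 2 fold_down: fold axis h@1; visible region now rows[1,2) x cols[0,16) = 1x16
Op 3 fold_left: fold axis v@8; visible region now rows[1,2) x cols[0,8) = 1x8
Op 4 cut(0, 3): punch at orig (1,3); cuts so far [(1, 3)]; region rows[1,2) x cols[0,8) = 1x8
Op 5 cut(0, 6): punch at orig (1,6); cuts so far [(1, 3), (1, 6)]; region rows[1,2) x cols[0,8) = 1x8
Op 6 cut(0, 1): punch at orig (1,1); cuts so far [(1, 1), (1, 3), (1, 6)]; region rows[1,2) x cols[0,8) = 1x8
Unfold 1 (reflect across v@8): 6 holes -> [(1, 1), (1, 3), (1, 6), (1, 9), (1, 12), (1, 14)]
Unfold 2 (reflect across h@1): 12 holes -> [(0, 1), (0, 3), (0, 6), (0, 9), (0, 12), (0, 14), (1, 1), (1, 3), (1, 6), (1, 9), (1, 12), (1, 14)]
Unfold 3 (reflect across h@2): 24 holes -> [(0, 1), (0, 3), (0, 6), (0, 9), (0, 12), (0, 14), (1, 1), (1, 3), (1, 6), (1, 9), (1, 12), (1, 14), (2, 1), (2, 3), (2, 6), (2, 9), (2, 12), (2, 14), (3, 1), (3, 3), (3, 6), (3, 9), (3, 12), (3, 14)]
Holes: [(0, 1), (0, 3), (0, 6), (0, 9), (0, 12), (0, 14), (1, 1), (1, 3), (1, 6), (1, 9), (1, 12), (1, 14), (2, 1), (2, 3), (2, 6), (2, 9), (2, 12), (2, 14), (3, 1), (3, 3), (3, 6), (3, 9), (3, 12), (3, 14)]

Answer: yes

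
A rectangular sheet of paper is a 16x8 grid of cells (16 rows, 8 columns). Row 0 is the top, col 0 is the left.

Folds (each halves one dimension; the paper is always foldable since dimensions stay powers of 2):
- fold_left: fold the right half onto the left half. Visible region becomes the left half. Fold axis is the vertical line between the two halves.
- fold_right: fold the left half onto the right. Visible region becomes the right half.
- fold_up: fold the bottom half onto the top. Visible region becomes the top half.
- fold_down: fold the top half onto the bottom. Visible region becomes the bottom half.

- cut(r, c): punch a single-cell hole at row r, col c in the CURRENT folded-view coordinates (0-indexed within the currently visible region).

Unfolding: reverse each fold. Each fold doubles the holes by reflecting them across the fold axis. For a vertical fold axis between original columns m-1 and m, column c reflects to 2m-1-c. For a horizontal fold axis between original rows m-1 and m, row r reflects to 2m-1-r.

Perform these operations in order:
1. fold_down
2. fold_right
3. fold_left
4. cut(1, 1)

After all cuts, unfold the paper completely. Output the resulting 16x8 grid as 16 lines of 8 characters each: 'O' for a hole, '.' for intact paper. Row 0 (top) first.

Answer: ........
........
........
........
........
........
.OO..OO.
........
........
.OO..OO.
........
........
........
........
........
........

Derivation:
Op 1 fold_down: fold axis h@8; visible region now rows[8,16) x cols[0,8) = 8x8
Op 2 fold_right: fold axis v@4; visible region now rows[8,16) x cols[4,8) = 8x4
Op 3 fold_left: fold axis v@6; visible region now rows[8,16) x cols[4,6) = 8x2
Op 4 cut(1, 1): punch at orig (9,5); cuts so far [(9, 5)]; region rows[8,16) x cols[4,6) = 8x2
Unfold 1 (reflect across v@6): 2 holes -> [(9, 5), (9, 6)]
Unfold 2 (reflect across v@4): 4 holes -> [(9, 1), (9, 2), (9, 5), (9, 6)]
Unfold 3 (reflect across h@8): 8 holes -> [(6, 1), (6, 2), (6, 5), (6, 6), (9, 1), (9, 2), (9, 5), (9, 6)]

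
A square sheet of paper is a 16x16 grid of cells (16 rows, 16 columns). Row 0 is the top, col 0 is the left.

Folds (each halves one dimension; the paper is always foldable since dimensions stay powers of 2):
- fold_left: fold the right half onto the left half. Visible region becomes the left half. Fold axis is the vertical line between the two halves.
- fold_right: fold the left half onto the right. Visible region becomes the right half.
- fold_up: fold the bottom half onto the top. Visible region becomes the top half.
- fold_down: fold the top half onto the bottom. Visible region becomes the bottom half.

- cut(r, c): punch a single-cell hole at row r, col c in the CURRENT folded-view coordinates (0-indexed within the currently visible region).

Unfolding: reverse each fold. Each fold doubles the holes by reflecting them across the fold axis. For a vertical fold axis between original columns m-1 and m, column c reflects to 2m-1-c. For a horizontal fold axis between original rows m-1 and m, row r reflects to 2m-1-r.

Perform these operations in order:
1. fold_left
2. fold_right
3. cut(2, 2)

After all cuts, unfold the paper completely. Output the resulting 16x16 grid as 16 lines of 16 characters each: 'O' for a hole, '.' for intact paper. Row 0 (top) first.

Answer: ................
................
.O....O..O....O.
................
................
................
................
................
................
................
................
................
................
................
................
................

Derivation:
Op 1 fold_left: fold axis v@8; visible region now rows[0,16) x cols[0,8) = 16x8
Op 2 fold_right: fold axis v@4; visible region now rows[0,16) x cols[4,8) = 16x4
Op 3 cut(2, 2): punch at orig (2,6); cuts so far [(2, 6)]; region rows[0,16) x cols[4,8) = 16x4
Unfold 1 (reflect across v@4): 2 holes -> [(2, 1), (2, 6)]
Unfold 2 (reflect across v@8): 4 holes -> [(2, 1), (2, 6), (2, 9), (2, 14)]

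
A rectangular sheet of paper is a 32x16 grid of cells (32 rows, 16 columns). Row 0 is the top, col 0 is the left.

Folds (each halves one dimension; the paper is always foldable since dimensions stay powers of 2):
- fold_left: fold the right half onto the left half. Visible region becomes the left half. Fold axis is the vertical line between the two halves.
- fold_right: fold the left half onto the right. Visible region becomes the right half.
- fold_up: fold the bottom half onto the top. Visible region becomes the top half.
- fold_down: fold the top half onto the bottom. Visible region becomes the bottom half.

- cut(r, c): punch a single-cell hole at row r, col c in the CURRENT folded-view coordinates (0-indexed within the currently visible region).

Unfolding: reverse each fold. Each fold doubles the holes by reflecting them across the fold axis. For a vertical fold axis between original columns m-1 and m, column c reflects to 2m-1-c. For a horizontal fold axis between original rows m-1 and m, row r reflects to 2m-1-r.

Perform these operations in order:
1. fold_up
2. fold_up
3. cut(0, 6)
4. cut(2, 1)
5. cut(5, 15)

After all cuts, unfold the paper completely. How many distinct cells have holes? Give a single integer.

Answer: 12

Derivation:
Op 1 fold_up: fold axis h@16; visible region now rows[0,16) x cols[0,16) = 16x16
Op 2 fold_up: fold axis h@8; visible region now rows[0,8) x cols[0,16) = 8x16
Op 3 cut(0, 6): punch at orig (0,6); cuts so far [(0, 6)]; region rows[0,8) x cols[0,16) = 8x16
Op 4 cut(2, 1): punch at orig (2,1); cuts so far [(0, 6), (2, 1)]; region rows[0,8) x cols[0,16) = 8x16
Op 5 cut(5, 15): punch at orig (5,15); cuts so far [(0, 6), (2, 1), (5, 15)]; region rows[0,8) x cols[0,16) = 8x16
Unfold 1 (reflect across h@8): 6 holes -> [(0, 6), (2, 1), (5, 15), (10, 15), (13, 1), (15, 6)]
Unfold 2 (reflect across h@16): 12 holes -> [(0, 6), (2, 1), (5, 15), (10, 15), (13, 1), (15, 6), (16, 6), (18, 1), (21, 15), (26, 15), (29, 1), (31, 6)]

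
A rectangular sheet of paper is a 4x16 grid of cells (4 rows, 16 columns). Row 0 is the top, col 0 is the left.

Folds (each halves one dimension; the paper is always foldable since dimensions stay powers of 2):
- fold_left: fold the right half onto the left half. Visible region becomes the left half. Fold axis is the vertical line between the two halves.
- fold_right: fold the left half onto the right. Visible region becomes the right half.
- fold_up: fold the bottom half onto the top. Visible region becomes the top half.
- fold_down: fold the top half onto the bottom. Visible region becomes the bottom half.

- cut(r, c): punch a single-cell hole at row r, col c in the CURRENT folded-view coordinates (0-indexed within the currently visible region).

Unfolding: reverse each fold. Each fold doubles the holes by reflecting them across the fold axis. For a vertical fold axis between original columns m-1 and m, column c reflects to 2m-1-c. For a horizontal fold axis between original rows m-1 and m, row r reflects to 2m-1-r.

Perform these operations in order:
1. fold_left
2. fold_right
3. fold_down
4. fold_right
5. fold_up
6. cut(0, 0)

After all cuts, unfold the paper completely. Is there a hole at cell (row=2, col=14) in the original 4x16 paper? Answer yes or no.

Answer: yes

Derivation:
Op 1 fold_left: fold axis v@8; visible region now rows[0,4) x cols[0,8) = 4x8
Op 2 fold_right: fold axis v@4; visible region now rows[0,4) x cols[4,8) = 4x4
Op 3 fold_down: fold axis h@2; visible region now rows[2,4) x cols[4,8) = 2x4
Op 4 fold_right: fold axis v@6; visible region now rows[2,4) x cols[6,8) = 2x2
Op 5 fold_up: fold axis h@3; visible region now rows[2,3) x cols[6,8) = 1x2
Op 6 cut(0, 0): punch at orig (2,6); cuts so far [(2, 6)]; region rows[2,3) x cols[6,8) = 1x2
Unfold 1 (reflect across h@3): 2 holes -> [(2, 6), (3, 6)]
Unfold 2 (reflect across v@6): 4 holes -> [(2, 5), (2, 6), (3, 5), (3, 6)]
Unfold 3 (reflect across h@2): 8 holes -> [(0, 5), (0, 6), (1, 5), (1, 6), (2, 5), (2, 6), (3, 5), (3, 6)]
Unfold 4 (reflect across v@4): 16 holes -> [(0, 1), (0, 2), (0, 5), (0, 6), (1, 1), (1, 2), (1, 5), (1, 6), (2, 1), (2, 2), (2, 5), (2, 6), (3, 1), (3, 2), (3, 5), (3, 6)]
Unfold 5 (reflect across v@8): 32 holes -> [(0, 1), (0, 2), (0, 5), (0, 6), (0, 9), (0, 10), (0, 13), (0, 14), (1, 1), (1, 2), (1, 5), (1, 6), (1, 9), (1, 10), (1, 13), (1, 14), (2, 1), (2, 2), (2, 5), (2, 6), (2, 9), (2, 10), (2, 13), (2, 14), (3, 1), (3, 2), (3, 5), (3, 6), (3, 9), (3, 10), (3, 13), (3, 14)]
Holes: [(0, 1), (0, 2), (0, 5), (0, 6), (0, 9), (0, 10), (0, 13), (0, 14), (1, 1), (1, 2), (1, 5), (1, 6), (1, 9), (1, 10), (1, 13), (1, 14), (2, 1), (2, 2), (2, 5), (2, 6), (2, 9), (2, 10), (2, 13), (2, 14), (3, 1), (3, 2), (3, 5), (3, 6), (3, 9), (3, 10), (3, 13), (3, 14)]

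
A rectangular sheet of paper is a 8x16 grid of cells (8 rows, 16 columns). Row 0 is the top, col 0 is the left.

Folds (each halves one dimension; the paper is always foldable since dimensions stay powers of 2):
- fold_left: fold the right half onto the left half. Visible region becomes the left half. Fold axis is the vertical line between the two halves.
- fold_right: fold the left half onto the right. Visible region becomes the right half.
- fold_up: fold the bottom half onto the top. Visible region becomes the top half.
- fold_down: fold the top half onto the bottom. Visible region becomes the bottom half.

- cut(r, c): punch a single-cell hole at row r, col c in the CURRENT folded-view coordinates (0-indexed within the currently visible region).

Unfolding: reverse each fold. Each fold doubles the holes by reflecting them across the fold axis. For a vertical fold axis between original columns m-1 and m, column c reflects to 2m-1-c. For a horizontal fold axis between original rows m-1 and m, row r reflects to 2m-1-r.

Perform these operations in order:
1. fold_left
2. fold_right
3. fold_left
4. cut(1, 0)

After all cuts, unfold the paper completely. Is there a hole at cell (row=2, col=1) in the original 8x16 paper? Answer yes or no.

Op 1 fold_left: fold axis v@8; visible region now rows[0,8) x cols[0,8) = 8x8
Op 2 fold_right: fold axis v@4; visible region now rows[0,8) x cols[4,8) = 8x4
Op 3 fold_left: fold axis v@6; visible region now rows[0,8) x cols[4,6) = 8x2
Op 4 cut(1, 0): punch at orig (1,4); cuts so far [(1, 4)]; region rows[0,8) x cols[4,6) = 8x2
Unfold 1 (reflect across v@6): 2 holes -> [(1, 4), (1, 7)]
Unfold 2 (reflect across v@4): 4 holes -> [(1, 0), (1, 3), (1, 4), (1, 7)]
Unfold 3 (reflect across v@8): 8 holes -> [(1, 0), (1, 3), (1, 4), (1, 7), (1, 8), (1, 11), (1, 12), (1, 15)]
Holes: [(1, 0), (1, 3), (1, 4), (1, 7), (1, 8), (1, 11), (1, 12), (1, 15)]

Answer: no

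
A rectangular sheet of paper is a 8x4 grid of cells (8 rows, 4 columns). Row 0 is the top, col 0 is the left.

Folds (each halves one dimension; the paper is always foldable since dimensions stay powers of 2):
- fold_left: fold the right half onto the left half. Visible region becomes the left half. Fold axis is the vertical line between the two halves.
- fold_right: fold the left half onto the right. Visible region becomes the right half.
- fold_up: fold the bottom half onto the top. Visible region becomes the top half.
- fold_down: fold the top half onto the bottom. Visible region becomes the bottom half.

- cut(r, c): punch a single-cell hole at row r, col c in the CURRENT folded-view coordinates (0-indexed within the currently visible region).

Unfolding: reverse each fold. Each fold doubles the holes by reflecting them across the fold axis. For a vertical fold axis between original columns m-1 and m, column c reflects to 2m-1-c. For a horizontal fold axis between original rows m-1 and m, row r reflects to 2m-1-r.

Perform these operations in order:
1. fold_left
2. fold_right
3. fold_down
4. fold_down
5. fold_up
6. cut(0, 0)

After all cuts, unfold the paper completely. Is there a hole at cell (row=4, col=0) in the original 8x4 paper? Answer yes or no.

Op 1 fold_left: fold axis v@2; visible region now rows[0,8) x cols[0,2) = 8x2
Op 2 fold_right: fold axis v@1; visible region now rows[0,8) x cols[1,2) = 8x1
Op 3 fold_down: fold axis h@4; visible region now rows[4,8) x cols[1,2) = 4x1
Op 4 fold_down: fold axis h@6; visible region now rows[6,8) x cols[1,2) = 2x1
Op 5 fold_up: fold axis h@7; visible region now rows[6,7) x cols[1,2) = 1x1
Op 6 cut(0, 0): punch at orig (6,1); cuts so far [(6, 1)]; region rows[6,7) x cols[1,2) = 1x1
Unfold 1 (reflect across h@7): 2 holes -> [(6, 1), (7, 1)]
Unfold 2 (reflect across h@6): 4 holes -> [(4, 1), (5, 1), (6, 1), (7, 1)]
Unfold 3 (reflect across h@4): 8 holes -> [(0, 1), (1, 1), (2, 1), (3, 1), (4, 1), (5, 1), (6, 1), (7, 1)]
Unfold 4 (reflect across v@1): 16 holes -> [(0, 0), (0, 1), (1, 0), (1, 1), (2, 0), (2, 1), (3, 0), (3, 1), (4, 0), (4, 1), (5, 0), (5, 1), (6, 0), (6, 1), (7, 0), (7, 1)]
Unfold 5 (reflect across v@2): 32 holes -> [(0, 0), (0, 1), (0, 2), (0, 3), (1, 0), (1, 1), (1, 2), (1, 3), (2, 0), (2, 1), (2, 2), (2, 3), (3, 0), (3, 1), (3, 2), (3, 3), (4, 0), (4, 1), (4, 2), (4, 3), (5, 0), (5, 1), (5, 2), (5, 3), (6, 0), (6, 1), (6, 2), (6, 3), (7, 0), (7, 1), (7, 2), (7, 3)]
Holes: [(0, 0), (0, 1), (0, 2), (0, 3), (1, 0), (1, 1), (1, 2), (1, 3), (2, 0), (2, 1), (2, 2), (2, 3), (3, 0), (3, 1), (3, 2), (3, 3), (4, 0), (4, 1), (4, 2), (4, 3), (5, 0), (5, 1), (5, 2), (5, 3), (6, 0), (6, 1), (6, 2), (6, 3), (7, 0), (7, 1), (7, 2), (7, 3)]

Answer: yes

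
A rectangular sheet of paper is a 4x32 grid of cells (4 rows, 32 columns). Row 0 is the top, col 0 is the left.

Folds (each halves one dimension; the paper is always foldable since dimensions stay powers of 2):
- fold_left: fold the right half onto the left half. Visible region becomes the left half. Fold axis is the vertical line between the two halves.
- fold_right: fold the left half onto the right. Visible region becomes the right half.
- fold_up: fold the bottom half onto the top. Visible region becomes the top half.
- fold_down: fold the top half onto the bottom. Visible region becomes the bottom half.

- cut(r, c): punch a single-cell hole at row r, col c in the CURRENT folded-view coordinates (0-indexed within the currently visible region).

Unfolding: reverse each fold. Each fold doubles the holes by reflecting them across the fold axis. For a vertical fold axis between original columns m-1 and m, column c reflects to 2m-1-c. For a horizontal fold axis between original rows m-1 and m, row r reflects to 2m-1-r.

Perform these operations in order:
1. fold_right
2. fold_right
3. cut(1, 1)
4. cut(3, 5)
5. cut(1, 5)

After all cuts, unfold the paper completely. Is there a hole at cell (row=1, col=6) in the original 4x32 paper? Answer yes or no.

Op 1 fold_right: fold axis v@16; visible region now rows[0,4) x cols[16,32) = 4x16
Op 2 fold_right: fold axis v@24; visible region now rows[0,4) x cols[24,32) = 4x8
Op 3 cut(1, 1): punch at orig (1,25); cuts so far [(1, 25)]; region rows[0,4) x cols[24,32) = 4x8
Op 4 cut(3, 5): punch at orig (3,29); cuts so far [(1, 25), (3, 29)]; region rows[0,4) x cols[24,32) = 4x8
Op 5 cut(1, 5): punch at orig (1,29); cuts so far [(1, 25), (1, 29), (3, 29)]; region rows[0,4) x cols[24,32) = 4x8
Unfold 1 (reflect across v@24): 6 holes -> [(1, 18), (1, 22), (1, 25), (1, 29), (3, 18), (3, 29)]
Unfold 2 (reflect across v@16): 12 holes -> [(1, 2), (1, 6), (1, 9), (1, 13), (1, 18), (1, 22), (1, 25), (1, 29), (3, 2), (3, 13), (3, 18), (3, 29)]
Holes: [(1, 2), (1, 6), (1, 9), (1, 13), (1, 18), (1, 22), (1, 25), (1, 29), (3, 2), (3, 13), (3, 18), (3, 29)]

Answer: yes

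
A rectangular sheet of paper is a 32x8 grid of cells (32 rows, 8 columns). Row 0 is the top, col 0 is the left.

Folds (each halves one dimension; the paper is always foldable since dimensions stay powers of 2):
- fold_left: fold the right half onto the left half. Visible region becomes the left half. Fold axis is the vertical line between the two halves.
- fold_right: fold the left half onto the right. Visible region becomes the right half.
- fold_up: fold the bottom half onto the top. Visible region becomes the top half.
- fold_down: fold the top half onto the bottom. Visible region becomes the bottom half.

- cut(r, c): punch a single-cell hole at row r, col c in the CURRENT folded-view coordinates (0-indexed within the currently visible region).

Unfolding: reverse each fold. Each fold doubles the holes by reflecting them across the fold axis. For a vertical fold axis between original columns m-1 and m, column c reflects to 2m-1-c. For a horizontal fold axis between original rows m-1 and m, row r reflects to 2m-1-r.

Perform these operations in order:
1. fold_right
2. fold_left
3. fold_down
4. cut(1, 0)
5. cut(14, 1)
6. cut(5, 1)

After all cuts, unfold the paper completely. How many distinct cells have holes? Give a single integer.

Op 1 fold_right: fold axis v@4; visible region now rows[0,32) x cols[4,8) = 32x4
Op 2 fold_left: fold axis v@6; visible region now rows[0,32) x cols[4,6) = 32x2
Op 3 fold_down: fold axis h@16; visible region now rows[16,32) x cols[4,6) = 16x2
Op 4 cut(1, 0): punch at orig (17,4); cuts so far [(17, 4)]; region rows[16,32) x cols[4,6) = 16x2
Op 5 cut(14, 1): punch at orig (30,5); cuts so far [(17, 4), (30, 5)]; region rows[16,32) x cols[4,6) = 16x2
Op 6 cut(5, 1): punch at orig (21,5); cuts so far [(17, 4), (21, 5), (30, 5)]; region rows[16,32) x cols[4,6) = 16x2
Unfold 1 (reflect across h@16): 6 holes -> [(1, 5), (10, 5), (14, 4), (17, 4), (21, 5), (30, 5)]
Unfold 2 (reflect across v@6): 12 holes -> [(1, 5), (1, 6), (10, 5), (10, 6), (14, 4), (14, 7), (17, 4), (17, 7), (21, 5), (21, 6), (30, 5), (30, 6)]
Unfold 3 (reflect across v@4): 24 holes -> [(1, 1), (1, 2), (1, 5), (1, 6), (10, 1), (10, 2), (10, 5), (10, 6), (14, 0), (14, 3), (14, 4), (14, 7), (17, 0), (17, 3), (17, 4), (17, 7), (21, 1), (21, 2), (21, 5), (21, 6), (30, 1), (30, 2), (30, 5), (30, 6)]

Answer: 24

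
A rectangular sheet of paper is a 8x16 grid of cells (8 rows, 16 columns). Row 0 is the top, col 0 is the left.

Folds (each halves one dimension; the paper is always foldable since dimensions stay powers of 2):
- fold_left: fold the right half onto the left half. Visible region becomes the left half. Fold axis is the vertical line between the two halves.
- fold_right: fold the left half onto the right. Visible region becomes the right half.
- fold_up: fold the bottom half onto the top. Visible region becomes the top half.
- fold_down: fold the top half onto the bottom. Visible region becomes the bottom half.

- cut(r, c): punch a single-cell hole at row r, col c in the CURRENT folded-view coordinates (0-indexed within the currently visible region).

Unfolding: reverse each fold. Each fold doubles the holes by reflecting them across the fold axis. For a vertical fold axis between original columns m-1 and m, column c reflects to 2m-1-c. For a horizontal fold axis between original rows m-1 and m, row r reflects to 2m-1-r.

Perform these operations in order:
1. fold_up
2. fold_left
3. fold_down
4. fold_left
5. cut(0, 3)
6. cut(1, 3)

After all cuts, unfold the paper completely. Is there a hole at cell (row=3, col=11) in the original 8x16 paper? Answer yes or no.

Op 1 fold_up: fold axis h@4; visible region now rows[0,4) x cols[0,16) = 4x16
Op 2 fold_left: fold axis v@8; visible region now rows[0,4) x cols[0,8) = 4x8
Op 3 fold_down: fold axis h@2; visible region now rows[2,4) x cols[0,8) = 2x8
Op 4 fold_left: fold axis v@4; visible region now rows[2,4) x cols[0,4) = 2x4
Op 5 cut(0, 3): punch at orig (2,3); cuts so far [(2, 3)]; region rows[2,4) x cols[0,4) = 2x4
Op 6 cut(1, 3): punch at orig (3,3); cuts so far [(2, 3), (3, 3)]; region rows[2,4) x cols[0,4) = 2x4
Unfold 1 (reflect across v@4): 4 holes -> [(2, 3), (2, 4), (3, 3), (3, 4)]
Unfold 2 (reflect across h@2): 8 holes -> [(0, 3), (0, 4), (1, 3), (1, 4), (2, 3), (2, 4), (3, 3), (3, 4)]
Unfold 3 (reflect across v@8): 16 holes -> [(0, 3), (0, 4), (0, 11), (0, 12), (1, 3), (1, 4), (1, 11), (1, 12), (2, 3), (2, 4), (2, 11), (2, 12), (3, 3), (3, 4), (3, 11), (3, 12)]
Unfold 4 (reflect across h@4): 32 holes -> [(0, 3), (0, 4), (0, 11), (0, 12), (1, 3), (1, 4), (1, 11), (1, 12), (2, 3), (2, 4), (2, 11), (2, 12), (3, 3), (3, 4), (3, 11), (3, 12), (4, 3), (4, 4), (4, 11), (4, 12), (5, 3), (5, 4), (5, 11), (5, 12), (6, 3), (6, 4), (6, 11), (6, 12), (7, 3), (7, 4), (7, 11), (7, 12)]
Holes: [(0, 3), (0, 4), (0, 11), (0, 12), (1, 3), (1, 4), (1, 11), (1, 12), (2, 3), (2, 4), (2, 11), (2, 12), (3, 3), (3, 4), (3, 11), (3, 12), (4, 3), (4, 4), (4, 11), (4, 12), (5, 3), (5, 4), (5, 11), (5, 12), (6, 3), (6, 4), (6, 11), (6, 12), (7, 3), (7, 4), (7, 11), (7, 12)]

Answer: yes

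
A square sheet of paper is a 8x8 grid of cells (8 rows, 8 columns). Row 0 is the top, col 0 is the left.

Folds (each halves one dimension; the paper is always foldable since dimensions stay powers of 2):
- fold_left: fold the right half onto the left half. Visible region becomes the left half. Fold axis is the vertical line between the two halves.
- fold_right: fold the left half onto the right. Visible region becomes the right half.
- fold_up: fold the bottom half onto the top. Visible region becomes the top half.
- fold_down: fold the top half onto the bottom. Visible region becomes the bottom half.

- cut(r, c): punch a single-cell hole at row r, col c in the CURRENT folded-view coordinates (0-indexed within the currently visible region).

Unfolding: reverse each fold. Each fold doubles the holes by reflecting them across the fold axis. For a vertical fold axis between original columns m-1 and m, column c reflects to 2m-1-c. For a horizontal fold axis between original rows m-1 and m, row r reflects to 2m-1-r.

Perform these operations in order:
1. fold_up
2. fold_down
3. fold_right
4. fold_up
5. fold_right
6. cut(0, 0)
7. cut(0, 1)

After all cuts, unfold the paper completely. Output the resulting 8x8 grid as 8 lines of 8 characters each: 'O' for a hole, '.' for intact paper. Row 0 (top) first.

Op 1 fold_up: fold axis h@4; visible region now rows[0,4) x cols[0,8) = 4x8
Op 2 fold_down: fold axis h@2; visible region now rows[2,4) x cols[0,8) = 2x8
Op 3 fold_right: fold axis v@4; visible region now rows[2,4) x cols[4,8) = 2x4
Op 4 fold_up: fold axis h@3; visible region now rows[2,3) x cols[4,8) = 1x4
Op 5 fold_right: fold axis v@6; visible region now rows[2,3) x cols[6,8) = 1x2
Op 6 cut(0, 0): punch at orig (2,6); cuts so far [(2, 6)]; region rows[2,3) x cols[6,8) = 1x2
Op 7 cut(0, 1): punch at orig (2,7); cuts so far [(2, 6), (2, 7)]; region rows[2,3) x cols[6,8) = 1x2
Unfold 1 (reflect across v@6): 4 holes -> [(2, 4), (2, 5), (2, 6), (2, 7)]
Unfold 2 (reflect across h@3): 8 holes -> [(2, 4), (2, 5), (2, 6), (2, 7), (3, 4), (3, 5), (3, 6), (3, 7)]
Unfold 3 (reflect across v@4): 16 holes -> [(2, 0), (2, 1), (2, 2), (2, 3), (2, 4), (2, 5), (2, 6), (2, 7), (3, 0), (3, 1), (3, 2), (3, 3), (3, 4), (3, 5), (3, 6), (3, 7)]
Unfold 4 (reflect across h@2): 32 holes -> [(0, 0), (0, 1), (0, 2), (0, 3), (0, 4), (0, 5), (0, 6), (0, 7), (1, 0), (1, 1), (1, 2), (1, 3), (1, 4), (1, 5), (1, 6), (1, 7), (2, 0), (2, 1), (2, 2), (2, 3), (2, 4), (2, 5), (2, 6), (2, 7), (3, 0), (3, 1), (3, 2), (3, 3), (3, 4), (3, 5), (3, 6), (3, 7)]
Unfold 5 (reflect across h@4): 64 holes -> [(0, 0), (0, 1), (0, 2), (0, 3), (0, 4), (0, 5), (0, 6), (0, 7), (1, 0), (1, 1), (1, 2), (1, 3), (1, 4), (1, 5), (1, 6), (1, 7), (2, 0), (2, 1), (2, 2), (2, 3), (2, 4), (2, 5), (2, 6), (2, 7), (3, 0), (3, 1), (3, 2), (3, 3), (3, 4), (3, 5), (3, 6), (3, 7), (4, 0), (4, 1), (4, 2), (4, 3), (4, 4), (4, 5), (4, 6), (4, 7), (5, 0), (5, 1), (5, 2), (5, 3), (5, 4), (5, 5), (5, 6), (5, 7), (6, 0), (6, 1), (6, 2), (6, 3), (6, 4), (6, 5), (6, 6), (6, 7), (7, 0), (7, 1), (7, 2), (7, 3), (7, 4), (7, 5), (7, 6), (7, 7)]

Answer: OOOOOOOO
OOOOOOOO
OOOOOOOO
OOOOOOOO
OOOOOOOO
OOOOOOOO
OOOOOOOO
OOOOOOOO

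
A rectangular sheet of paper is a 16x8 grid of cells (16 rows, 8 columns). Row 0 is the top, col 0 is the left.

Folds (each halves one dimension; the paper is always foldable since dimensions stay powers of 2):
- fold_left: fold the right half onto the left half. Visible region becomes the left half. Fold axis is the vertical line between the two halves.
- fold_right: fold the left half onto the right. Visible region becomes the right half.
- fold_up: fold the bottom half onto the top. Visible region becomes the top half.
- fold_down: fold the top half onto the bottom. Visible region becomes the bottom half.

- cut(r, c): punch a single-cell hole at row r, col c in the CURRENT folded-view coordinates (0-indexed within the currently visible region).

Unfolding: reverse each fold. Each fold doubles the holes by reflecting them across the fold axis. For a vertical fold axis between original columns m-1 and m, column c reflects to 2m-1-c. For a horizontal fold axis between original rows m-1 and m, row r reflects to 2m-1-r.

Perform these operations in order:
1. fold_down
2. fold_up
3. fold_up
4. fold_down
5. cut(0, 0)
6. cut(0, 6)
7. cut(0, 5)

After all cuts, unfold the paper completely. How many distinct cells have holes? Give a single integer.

Answer: 48

Derivation:
Op 1 fold_down: fold axis h@8; visible region now rows[8,16) x cols[0,8) = 8x8
Op 2 fold_up: fold axis h@12; visible region now rows[8,12) x cols[0,8) = 4x8
Op 3 fold_up: fold axis h@10; visible region now rows[8,10) x cols[0,8) = 2x8
Op 4 fold_down: fold axis h@9; visible region now rows[9,10) x cols[0,8) = 1x8
Op 5 cut(0, 0): punch at orig (9,0); cuts so far [(9, 0)]; region rows[9,10) x cols[0,8) = 1x8
Op 6 cut(0, 6): punch at orig (9,6); cuts so far [(9, 0), (9, 6)]; region rows[9,10) x cols[0,8) = 1x8
Op 7 cut(0, 5): punch at orig (9,5); cuts so far [(9, 0), (9, 5), (9, 6)]; region rows[9,10) x cols[0,8) = 1x8
Unfold 1 (reflect across h@9): 6 holes -> [(8, 0), (8, 5), (8, 6), (9, 0), (9, 5), (9, 6)]
Unfold 2 (reflect across h@10): 12 holes -> [(8, 0), (8, 5), (8, 6), (9, 0), (9, 5), (9, 6), (10, 0), (10, 5), (10, 6), (11, 0), (11, 5), (11, 6)]
Unfold 3 (reflect across h@12): 24 holes -> [(8, 0), (8, 5), (8, 6), (9, 0), (9, 5), (9, 6), (10, 0), (10, 5), (10, 6), (11, 0), (11, 5), (11, 6), (12, 0), (12, 5), (12, 6), (13, 0), (13, 5), (13, 6), (14, 0), (14, 5), (14, 6), (15, 0), (15, 5), (15, 6)]
Unfold 4 (reflect across h@8): 48 holes -> [(0, 0), (0, 5), (0, 6), (1, 0), (1, 5), (1, 6), (2, 0), (2, 5), (2, 6), (3, 0), (3, 5), (3, 6), (4, 0), (4, 5), (4, 6), (5, 0), (5, 5), (5, 6), (6, 0), (6, 5), (6, 6), (7, 0), (7, 5), (7, 6), (8, 0), (8, 5), (8, 6), (9, 0), (9, 5), (9, 6), (10, 0), (10, 5), (10, 6), (11, 0), (11, 5), (11, 6), (12, 0), (12, 5), (12, 6), (13, 0), (13, 5), (13, 6), (14, 0), (14, 5), (14, 6), (15, 0), (15, 5), (15, 6)]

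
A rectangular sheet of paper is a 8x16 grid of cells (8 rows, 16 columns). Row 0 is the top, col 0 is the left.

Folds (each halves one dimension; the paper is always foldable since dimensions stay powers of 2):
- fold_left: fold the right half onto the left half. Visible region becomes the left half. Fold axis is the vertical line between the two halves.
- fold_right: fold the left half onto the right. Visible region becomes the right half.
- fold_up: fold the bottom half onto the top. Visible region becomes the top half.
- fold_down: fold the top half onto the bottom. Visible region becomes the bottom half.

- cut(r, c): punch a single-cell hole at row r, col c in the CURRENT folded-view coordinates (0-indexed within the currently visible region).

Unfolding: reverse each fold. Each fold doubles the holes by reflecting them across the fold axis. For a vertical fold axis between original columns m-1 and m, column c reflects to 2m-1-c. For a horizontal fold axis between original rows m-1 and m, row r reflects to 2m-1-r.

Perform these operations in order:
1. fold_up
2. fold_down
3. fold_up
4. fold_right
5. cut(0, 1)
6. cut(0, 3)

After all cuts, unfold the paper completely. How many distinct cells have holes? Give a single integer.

Op 1 fold_up: fold axis h@4; visible region now rows[0,4) x cols[0,16) = 4x16
Op 2 fold_down: fold axis h@2; visible region now rows[2,4) x cols[0,16) = 2x16
Op 3 fold_up: fold axis h@3; visible region now rows[2,3) x cols[0,16) = 1x16
Op 4 fold_right: fold axis v@8; visible region now rows[2,3) x cols[8,16) = 1x8
Op 5 cut(0, 1): punch at orig (2,9); cuts so far [(2, 9)]; region rows[2,3) x cols[8,16) = 1x8
Op 6 cut(0, 3): punch at orig (2,11); cuts so far [(2, 9), (2, 11)]; region rows[2,3) x cols[8,16) = 1x8
Unfold 1 (reflect across v@8): 4 holes -> [(2, 4), (2, 6), (2, 9), (2, 11)]
Unfold 2 (reflect across h@3): 8 holes -> [(2, 4), (2, 6), (2, 9), (2, 11), (3, 4), (3, 6), (3, 9), (3, 11)]
Unfold 3 (reflect across h@2): 16 holes -> [(0, 4), (0, 6), (0, 9), (0, 11), (1, 4), (1, 6), (1, 9), (1, 11), (2, 4), (2, 6), (2, 9), (2, 11), (3, 4), (3, 6), (3, 9), (3, 11)]
Unfold 4 (reflect across h@4): 32 holes -> [(0, 4), (0, 6), (0, 9), (0, 11), (1, 4), (1, 6), (1, 9), (1, 11), (2, 4), (2, 6), (2, 9), (2, 11), (3, 4), (3, 6), (3, 9), (3, 11), (4, 4), (4, 6), (4, 9), (4, 11), (5, 4), (5, 6), (5, 9), (5, 11), (6, 4), (6, 6), (6, 9), (6, 11), (7, 4), (7, 6), (7, 9), (7, 11)]

Answer: 32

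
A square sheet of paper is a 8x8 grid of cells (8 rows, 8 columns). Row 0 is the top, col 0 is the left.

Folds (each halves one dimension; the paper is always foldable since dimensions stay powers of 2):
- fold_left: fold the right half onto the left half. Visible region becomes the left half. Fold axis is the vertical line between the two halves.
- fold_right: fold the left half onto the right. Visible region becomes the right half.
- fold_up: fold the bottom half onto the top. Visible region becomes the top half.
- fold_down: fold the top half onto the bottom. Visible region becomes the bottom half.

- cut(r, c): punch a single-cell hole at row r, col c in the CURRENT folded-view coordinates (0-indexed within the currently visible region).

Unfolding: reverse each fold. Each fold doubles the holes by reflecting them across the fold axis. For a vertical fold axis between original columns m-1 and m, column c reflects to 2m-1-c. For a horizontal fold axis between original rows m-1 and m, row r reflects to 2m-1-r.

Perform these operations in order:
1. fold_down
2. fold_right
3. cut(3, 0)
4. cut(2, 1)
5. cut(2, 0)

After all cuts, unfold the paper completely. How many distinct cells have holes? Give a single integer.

Op 1 fold_down: fold axis h@4; visible region now rows[4,8) x cols[0,8) = 4x8
Op 2 fold_right: fold axis v@4; visible region now rows[4,8) x cols[4,8) = 4x4
Op 3 cut(3, 0): punch at orig (7,4); cuts so far [(7, 4)]; region rows[4,8) x cols[4,8) = 4x4
Op 4 cut(2, 1): punch at orig (6,5); cuts so far [(6, 5), (7, 4)]; region rows[4,8) x cols[4,8) = 4x4
Op 5 cut(2, 0): punch at orig (6,4); cuts so far [(6, 4), (6, 5), (7, 4)]; region rows[4,8) x cols[4,8) = 4x4
Unfold 1 (reflect across v@4): 6 holes -> [(6, 2), (6, 3), (6, 4), (6, 5), (7, 3), (7, 4)]
Unfold 2 (reflect across h@4): 12 holes -> [(0, 3), (0, 4), (1, 2), (1, 3), (1, 4), (1, 5), (6, 2), (6, 3), (6, 4), (6, 5), (7, 3), (7, 4)]

Answer: 12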